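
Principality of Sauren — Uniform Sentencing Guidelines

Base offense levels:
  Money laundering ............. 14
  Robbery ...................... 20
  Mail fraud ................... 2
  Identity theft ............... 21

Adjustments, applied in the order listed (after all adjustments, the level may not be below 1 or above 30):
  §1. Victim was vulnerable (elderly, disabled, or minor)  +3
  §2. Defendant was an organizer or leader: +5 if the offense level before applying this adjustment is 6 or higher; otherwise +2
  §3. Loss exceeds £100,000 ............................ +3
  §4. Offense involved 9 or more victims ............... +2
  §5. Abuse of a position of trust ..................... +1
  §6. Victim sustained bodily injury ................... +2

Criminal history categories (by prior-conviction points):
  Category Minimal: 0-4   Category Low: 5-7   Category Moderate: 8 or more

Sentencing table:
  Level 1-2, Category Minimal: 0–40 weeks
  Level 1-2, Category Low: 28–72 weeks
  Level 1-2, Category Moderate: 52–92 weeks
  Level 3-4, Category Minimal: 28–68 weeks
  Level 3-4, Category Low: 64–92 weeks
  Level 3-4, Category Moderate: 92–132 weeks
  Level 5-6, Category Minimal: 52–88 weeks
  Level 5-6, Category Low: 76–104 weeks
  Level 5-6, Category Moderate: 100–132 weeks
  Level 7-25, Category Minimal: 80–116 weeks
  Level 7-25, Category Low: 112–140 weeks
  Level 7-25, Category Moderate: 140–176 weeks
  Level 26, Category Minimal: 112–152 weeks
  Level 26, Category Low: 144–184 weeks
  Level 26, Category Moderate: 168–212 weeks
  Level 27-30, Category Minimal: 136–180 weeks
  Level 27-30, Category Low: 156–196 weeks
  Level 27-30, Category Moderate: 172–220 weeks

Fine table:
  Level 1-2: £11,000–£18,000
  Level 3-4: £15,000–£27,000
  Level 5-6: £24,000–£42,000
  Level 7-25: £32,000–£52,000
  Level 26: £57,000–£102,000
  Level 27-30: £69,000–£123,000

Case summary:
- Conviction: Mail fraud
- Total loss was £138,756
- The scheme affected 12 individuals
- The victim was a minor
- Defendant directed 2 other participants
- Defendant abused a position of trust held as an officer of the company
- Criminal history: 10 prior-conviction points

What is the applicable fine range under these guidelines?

Base offense level for mail fraud: 2.
§1 applies: 2 + 3 = 5.
§2 applies (level before this adjustment is 5 < 6, so +2): 5 + 2 = 7.
§3 applies: 7 + 3 = 10.
§4 applies: 10 + 2 = 12.
§5 applies: 12 + 1 = 13.
Final offense level: 13.
Level 13 falls in the 7-25 band.
Fine table: Level 7-25 → £32,000–£52,000.

£32,000–£52,000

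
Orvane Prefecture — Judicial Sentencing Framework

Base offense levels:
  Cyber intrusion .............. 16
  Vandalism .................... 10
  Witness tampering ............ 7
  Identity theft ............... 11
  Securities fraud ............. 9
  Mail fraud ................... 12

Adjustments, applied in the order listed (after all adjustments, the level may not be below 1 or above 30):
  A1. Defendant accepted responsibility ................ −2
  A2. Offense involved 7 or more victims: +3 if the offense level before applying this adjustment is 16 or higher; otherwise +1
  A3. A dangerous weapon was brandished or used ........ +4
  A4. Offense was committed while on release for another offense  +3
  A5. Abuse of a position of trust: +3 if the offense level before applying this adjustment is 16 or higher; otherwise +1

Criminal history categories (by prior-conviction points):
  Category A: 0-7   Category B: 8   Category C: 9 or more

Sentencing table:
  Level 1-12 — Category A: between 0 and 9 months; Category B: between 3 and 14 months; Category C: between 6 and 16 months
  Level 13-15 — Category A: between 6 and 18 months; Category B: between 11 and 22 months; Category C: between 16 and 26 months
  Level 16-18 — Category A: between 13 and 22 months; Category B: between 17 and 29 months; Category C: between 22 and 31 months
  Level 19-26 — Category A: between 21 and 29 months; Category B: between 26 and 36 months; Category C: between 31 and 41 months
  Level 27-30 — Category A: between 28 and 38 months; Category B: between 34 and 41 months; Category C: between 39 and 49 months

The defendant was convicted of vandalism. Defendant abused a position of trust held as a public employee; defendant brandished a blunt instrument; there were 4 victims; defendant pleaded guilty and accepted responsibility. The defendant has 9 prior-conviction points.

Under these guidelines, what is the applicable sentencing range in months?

Base offense level for vandalism: 10.
A1 applies: 10 − 2 = 8.
A3 applies: 8 + 4 = 12.
A4 does not apply.
A5 applies (level before this adjustment is 12 < 16, so +1): 12 + 1 = 13.
Final offense level: 13.
Criminal history: 9 prior points → Category C (9+).
Level 13 falls in the 13-15 band.
Grid: Level 13-15 × Category C = 16-26 months.

16-26 months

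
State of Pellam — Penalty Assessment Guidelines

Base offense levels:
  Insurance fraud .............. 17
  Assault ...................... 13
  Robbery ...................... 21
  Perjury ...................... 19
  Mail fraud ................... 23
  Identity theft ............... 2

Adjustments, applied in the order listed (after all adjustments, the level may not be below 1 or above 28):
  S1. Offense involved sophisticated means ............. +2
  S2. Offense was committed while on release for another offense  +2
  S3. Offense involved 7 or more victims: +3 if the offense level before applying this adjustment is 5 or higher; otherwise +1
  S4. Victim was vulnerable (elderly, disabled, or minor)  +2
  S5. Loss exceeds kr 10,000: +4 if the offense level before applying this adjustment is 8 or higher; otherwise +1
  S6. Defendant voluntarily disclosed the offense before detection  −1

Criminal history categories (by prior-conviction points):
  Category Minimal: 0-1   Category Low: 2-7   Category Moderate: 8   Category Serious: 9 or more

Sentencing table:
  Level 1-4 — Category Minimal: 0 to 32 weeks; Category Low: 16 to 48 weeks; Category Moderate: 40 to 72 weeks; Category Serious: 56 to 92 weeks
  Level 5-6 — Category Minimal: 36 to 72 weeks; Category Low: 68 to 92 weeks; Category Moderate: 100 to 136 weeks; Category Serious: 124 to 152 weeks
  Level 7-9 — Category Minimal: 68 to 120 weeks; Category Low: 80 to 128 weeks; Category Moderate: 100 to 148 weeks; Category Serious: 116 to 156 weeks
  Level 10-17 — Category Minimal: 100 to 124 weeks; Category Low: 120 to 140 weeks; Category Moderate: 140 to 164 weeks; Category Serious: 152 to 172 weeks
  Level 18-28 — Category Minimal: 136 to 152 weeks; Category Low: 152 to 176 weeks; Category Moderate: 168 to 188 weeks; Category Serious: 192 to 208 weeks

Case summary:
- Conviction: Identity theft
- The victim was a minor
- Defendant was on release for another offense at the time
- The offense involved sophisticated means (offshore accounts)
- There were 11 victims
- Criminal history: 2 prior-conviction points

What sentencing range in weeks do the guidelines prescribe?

120-140 weeks

Base offense level for identity theft: 2.
S1 applies: 2 + 2 = 4.
S2 applies: 4 + 2 = 6.
S3 applies (level before this adjustment is 6 ≥ 5, so +3): 6 + 3 = 9.
S4 applies: 9 + 2 = 11.
Final offense level: 11.
Criminal history: 2 prior points → Category Low (2-7).
Level 11 falls in the 10-17 band.
Grid: Level 10-17 × Category Low = 120-140 weeks.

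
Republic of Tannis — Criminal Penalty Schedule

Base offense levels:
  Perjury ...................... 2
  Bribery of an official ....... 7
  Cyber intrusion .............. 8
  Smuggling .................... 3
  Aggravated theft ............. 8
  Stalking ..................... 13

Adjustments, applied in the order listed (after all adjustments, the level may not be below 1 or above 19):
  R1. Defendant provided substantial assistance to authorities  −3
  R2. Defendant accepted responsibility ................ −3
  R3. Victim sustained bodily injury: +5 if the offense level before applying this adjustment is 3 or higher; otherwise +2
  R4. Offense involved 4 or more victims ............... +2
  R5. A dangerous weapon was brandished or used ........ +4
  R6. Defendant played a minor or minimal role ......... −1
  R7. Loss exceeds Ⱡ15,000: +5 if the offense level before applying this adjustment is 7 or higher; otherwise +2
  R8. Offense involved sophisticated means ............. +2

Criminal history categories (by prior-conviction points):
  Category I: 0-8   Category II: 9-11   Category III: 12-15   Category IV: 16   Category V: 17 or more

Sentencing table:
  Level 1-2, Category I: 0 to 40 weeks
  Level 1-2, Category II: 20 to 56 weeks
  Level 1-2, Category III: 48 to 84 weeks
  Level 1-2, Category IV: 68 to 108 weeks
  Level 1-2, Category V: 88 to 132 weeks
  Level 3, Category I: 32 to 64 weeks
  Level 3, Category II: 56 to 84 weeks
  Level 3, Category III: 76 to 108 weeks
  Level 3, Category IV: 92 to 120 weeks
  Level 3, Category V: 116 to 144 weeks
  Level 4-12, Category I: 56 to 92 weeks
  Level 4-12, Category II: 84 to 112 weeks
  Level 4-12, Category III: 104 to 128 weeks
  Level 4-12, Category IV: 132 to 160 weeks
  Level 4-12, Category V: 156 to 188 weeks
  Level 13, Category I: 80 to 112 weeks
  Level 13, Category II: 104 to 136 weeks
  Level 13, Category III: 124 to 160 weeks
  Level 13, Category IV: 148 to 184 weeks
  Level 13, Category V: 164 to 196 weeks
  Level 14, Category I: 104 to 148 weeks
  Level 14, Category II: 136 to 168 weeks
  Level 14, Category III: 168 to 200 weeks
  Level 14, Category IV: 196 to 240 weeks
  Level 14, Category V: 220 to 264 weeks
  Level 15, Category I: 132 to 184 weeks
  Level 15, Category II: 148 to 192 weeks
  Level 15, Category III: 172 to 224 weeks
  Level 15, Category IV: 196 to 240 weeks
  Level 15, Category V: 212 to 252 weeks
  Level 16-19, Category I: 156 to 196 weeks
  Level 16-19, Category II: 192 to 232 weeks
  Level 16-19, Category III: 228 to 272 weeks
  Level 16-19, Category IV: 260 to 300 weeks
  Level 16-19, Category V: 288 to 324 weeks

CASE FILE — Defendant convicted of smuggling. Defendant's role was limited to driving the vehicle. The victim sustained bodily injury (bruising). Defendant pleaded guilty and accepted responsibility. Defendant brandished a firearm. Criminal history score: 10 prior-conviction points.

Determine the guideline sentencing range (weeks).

Base offense level for smuggling: 3.
R1 does not apply.
R2 applies: 3 − 3 = 0.
R3 applies (level before this adjustment is 0 < 3, so +2): 0 + 2 = 2.
R5 applies: 2 + 4 = 6.
R6 applies: 6 − 1 = 5.
Final offense level: 5.
Criminal history: 10 prior points → Category II (9-11).
Level 5 falls in the 4-12 band.
Grid: Level 4-12 × Category II = 84-112 weeks.

84-112 weeks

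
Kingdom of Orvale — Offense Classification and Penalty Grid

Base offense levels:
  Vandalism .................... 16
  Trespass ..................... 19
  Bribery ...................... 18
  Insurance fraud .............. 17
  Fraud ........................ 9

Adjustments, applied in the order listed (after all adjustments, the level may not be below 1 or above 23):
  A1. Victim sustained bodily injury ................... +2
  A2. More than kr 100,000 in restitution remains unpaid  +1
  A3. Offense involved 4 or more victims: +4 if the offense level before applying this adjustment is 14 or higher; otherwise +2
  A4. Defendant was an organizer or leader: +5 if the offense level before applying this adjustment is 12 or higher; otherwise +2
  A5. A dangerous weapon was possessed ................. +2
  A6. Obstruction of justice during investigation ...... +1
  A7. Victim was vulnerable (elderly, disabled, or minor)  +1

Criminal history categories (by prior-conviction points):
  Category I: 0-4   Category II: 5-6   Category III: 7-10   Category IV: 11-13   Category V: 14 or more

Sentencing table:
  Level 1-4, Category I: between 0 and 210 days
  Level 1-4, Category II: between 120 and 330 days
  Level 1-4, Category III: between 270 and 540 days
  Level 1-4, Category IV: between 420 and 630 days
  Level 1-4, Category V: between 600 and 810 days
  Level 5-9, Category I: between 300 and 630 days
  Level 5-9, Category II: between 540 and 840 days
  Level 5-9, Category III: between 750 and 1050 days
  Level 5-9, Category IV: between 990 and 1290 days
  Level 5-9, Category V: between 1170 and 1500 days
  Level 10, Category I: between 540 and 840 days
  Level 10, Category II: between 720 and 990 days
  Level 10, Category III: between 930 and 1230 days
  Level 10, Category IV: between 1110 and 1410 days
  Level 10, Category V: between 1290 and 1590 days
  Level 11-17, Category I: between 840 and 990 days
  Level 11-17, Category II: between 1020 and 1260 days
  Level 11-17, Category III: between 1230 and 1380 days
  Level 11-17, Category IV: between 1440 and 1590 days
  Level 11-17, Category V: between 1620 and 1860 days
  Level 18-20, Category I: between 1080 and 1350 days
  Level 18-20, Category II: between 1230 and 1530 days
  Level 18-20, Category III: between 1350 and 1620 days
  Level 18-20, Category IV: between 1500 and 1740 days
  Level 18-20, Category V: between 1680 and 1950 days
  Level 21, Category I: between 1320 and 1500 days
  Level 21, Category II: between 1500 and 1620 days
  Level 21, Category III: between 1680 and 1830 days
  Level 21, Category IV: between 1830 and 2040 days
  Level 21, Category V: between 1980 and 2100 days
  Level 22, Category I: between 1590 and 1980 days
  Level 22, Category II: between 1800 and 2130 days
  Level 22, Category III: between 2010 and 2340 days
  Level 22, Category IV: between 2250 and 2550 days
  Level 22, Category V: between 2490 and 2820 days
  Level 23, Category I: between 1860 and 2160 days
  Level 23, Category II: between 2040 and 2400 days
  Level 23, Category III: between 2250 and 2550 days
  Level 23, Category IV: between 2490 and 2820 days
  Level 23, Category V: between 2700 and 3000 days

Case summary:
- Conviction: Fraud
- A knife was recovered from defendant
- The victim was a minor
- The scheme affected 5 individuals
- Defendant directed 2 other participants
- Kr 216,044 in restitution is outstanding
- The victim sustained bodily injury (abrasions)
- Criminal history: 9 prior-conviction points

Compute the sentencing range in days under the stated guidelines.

2010-2340 days

Base offense level for fraud: 9.
A1 applies: 9 + 2 = 11.
A2 applies: 11 + 1 = 12.
A3 applies (level before this adjustment is 12 < 14, so +2): 12 + 2 = 14.
A4 applies (level before this adjustment is 14 ≥ 12, so +5): 14 + 5 = 19.
A5 applies: 19 + 2 = 21.
A6 does not apply.
A7 applies: 21 + 1 = 22.
Final offense level: 22.
Criminal history: 9 prior points → Category III (7-10).
Level 22 falls in the 22 band.
Grid: Level 22 × Category III = 2010-2340 days.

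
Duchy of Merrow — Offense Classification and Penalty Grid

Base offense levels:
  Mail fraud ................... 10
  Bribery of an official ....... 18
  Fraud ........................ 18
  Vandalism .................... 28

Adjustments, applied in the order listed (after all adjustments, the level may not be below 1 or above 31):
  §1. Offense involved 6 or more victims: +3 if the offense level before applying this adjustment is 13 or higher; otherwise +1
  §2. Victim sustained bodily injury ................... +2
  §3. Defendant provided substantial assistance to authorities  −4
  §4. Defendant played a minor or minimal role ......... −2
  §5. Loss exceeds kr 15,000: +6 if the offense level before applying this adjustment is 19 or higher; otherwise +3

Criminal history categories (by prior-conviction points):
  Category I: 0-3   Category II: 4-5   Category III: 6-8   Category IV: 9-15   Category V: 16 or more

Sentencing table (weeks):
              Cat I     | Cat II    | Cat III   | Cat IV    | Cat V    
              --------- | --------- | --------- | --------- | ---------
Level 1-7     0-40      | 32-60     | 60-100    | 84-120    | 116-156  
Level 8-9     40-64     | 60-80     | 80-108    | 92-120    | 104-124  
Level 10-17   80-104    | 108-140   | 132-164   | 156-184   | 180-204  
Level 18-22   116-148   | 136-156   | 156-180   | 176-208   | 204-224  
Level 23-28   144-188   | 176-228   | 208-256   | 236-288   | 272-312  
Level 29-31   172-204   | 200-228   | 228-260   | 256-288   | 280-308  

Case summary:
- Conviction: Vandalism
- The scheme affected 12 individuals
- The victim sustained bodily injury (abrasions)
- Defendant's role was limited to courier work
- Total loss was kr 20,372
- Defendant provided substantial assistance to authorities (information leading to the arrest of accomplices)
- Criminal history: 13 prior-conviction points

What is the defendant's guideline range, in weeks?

256-288 weeks

Base offense level for vandalism: 28.
§1 applies (level before this adjustment is 28 ≥ 13, so +3): 28 + 3 = 31.
§2 applies: 31 + 2 = 33.
§3 applies: 33 − 4 = 29.
§4 applies: 29 − 2 = 27.
§5 applies (level before this adjustment is 27 ≥ 19, so +6): 27 + 6 = 33.
Level 33 exceeds the maximum of 31; capped at 31.
Final offense level: 31.
Criminal history: 13 prior points → Category IV (9-15).
Level 31 falls in the 29-31 band.
Grid: Level 29-31 × Category IV = 256-288 weeks.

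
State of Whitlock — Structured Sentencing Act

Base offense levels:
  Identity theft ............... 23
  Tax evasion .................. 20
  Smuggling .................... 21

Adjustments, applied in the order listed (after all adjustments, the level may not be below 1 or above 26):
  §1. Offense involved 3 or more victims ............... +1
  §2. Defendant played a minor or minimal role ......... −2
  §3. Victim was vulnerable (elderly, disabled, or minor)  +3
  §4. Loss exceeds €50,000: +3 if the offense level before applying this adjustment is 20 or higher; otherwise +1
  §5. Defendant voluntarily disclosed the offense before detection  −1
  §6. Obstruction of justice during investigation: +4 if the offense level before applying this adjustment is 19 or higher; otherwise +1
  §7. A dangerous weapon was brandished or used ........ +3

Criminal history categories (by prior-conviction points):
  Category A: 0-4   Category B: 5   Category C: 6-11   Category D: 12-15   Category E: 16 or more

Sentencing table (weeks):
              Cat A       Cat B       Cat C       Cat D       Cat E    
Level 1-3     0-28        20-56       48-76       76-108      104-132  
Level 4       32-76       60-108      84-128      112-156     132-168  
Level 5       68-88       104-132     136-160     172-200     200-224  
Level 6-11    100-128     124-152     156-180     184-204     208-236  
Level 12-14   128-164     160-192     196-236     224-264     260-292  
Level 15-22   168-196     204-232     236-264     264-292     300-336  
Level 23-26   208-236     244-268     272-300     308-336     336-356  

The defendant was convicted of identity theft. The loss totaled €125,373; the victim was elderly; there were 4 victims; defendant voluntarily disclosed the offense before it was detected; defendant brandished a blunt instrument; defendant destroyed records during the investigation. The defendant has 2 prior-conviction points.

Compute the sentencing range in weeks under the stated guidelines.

208-236 weeks

Base offense level for identity theft: 23.
§1 applies: 23 + 1 = 24.
§3 applies: 24 + 3 = 27.
§4 applies (level before this adjustment is 27 ≥ 20, so +3): 27 + 3 = 30.
§5 applies: 30 − 1 = 29.
§6 applies (level before this adjustment is 29 ≥ 19, so +4): 29 + 4 = 33.
§7 applies: 33 + 3 = 36.
Level 36 exceeds the maximum of 26; capped at 26.
Final offense level: 26.
Criminal history: 2 prior points → Category A (0-4).
Level 26 falls in the 23-26 band.
Grid: Level 23-26 × Category A = 208-236 weeks.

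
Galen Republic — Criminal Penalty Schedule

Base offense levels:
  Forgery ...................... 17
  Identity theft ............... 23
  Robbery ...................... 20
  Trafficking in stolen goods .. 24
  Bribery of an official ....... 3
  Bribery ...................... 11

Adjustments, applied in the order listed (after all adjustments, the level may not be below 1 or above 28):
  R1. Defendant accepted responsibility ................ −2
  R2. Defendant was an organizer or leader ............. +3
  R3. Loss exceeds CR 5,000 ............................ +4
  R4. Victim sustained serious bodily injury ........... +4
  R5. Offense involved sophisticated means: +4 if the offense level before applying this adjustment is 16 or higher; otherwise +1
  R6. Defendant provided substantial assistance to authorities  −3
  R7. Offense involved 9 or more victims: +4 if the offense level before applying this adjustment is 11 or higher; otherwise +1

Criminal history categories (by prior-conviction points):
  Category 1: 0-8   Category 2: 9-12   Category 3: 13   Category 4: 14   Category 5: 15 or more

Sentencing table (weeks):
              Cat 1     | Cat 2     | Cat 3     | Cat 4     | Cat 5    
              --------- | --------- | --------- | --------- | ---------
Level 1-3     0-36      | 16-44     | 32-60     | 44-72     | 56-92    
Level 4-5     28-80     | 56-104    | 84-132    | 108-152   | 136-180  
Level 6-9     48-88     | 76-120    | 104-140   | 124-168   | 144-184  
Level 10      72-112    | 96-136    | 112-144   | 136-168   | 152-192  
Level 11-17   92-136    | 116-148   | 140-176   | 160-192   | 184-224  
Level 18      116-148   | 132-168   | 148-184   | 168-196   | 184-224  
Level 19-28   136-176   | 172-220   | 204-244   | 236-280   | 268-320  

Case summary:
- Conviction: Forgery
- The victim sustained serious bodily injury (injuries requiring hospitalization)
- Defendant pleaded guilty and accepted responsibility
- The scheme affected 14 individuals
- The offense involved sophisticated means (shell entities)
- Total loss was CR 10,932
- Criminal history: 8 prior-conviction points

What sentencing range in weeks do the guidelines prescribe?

Base offense level for forgery: 17.
R1 applies: 17 − 2 = 15.
R2 does not apply.
R3 applies: 15 + 4 = 19.
R4 applies: 19 + 4 = 23.
R5 applies (level before this adjustment is 23 ≥ 16, so +4): 23 + 4 = 27.
R7 applies (level before this adjustment is 27 ≥ 11, so +4): 27 + 4 = 31.
Level 31 exceeds the maximum of 28; capped at 28.
Final offense level: 28.
Criminal history: 8 prior points → Category 1 (0-8).
Level 28 falls in the 19-28 band.
Grid: Level 19-28 × Category 1 = 136-176 weeks.

136-176 weeks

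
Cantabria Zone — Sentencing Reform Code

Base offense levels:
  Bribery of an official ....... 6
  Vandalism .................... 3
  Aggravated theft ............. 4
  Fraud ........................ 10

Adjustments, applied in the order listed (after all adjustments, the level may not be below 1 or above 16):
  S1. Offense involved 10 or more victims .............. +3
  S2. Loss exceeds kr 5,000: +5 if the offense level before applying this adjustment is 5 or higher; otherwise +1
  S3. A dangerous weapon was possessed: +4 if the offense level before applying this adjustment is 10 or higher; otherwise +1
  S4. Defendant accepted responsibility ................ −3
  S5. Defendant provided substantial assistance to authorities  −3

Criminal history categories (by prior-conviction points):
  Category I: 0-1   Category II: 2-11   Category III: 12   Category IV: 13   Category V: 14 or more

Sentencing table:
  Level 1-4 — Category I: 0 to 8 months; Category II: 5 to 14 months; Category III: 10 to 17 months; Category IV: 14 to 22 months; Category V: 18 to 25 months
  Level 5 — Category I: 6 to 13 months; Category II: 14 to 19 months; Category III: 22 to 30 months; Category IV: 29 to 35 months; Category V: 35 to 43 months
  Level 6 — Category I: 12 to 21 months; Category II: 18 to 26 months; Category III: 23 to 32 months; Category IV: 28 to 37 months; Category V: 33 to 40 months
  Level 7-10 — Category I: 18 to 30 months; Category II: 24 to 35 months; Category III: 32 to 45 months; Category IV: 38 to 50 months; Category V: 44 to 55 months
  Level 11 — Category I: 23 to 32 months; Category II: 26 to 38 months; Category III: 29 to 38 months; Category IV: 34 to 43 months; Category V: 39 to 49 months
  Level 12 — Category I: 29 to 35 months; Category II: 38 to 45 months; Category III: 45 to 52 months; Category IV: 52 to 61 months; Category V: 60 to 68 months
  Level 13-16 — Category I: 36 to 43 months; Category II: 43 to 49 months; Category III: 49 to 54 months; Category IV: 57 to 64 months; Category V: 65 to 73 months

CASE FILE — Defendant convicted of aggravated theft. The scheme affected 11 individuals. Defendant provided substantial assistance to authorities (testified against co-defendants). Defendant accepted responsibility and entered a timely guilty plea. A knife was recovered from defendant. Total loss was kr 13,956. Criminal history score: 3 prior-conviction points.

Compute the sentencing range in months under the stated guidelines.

Base offense level for aggravated theft: 4.
S1 applies: 4 + 3 = 7.
S2 applies (level before this adjustment is 7 ≥ 5, so +5): 7 + 5 = 12.
S3 applies (level before this adjustment is 12 ≥ 10, so +4): 12 + 4 = 16.
S4 applies: 16 − 3 = 13.
S5 applies: 13 − 3 = 10.
Final offense level: 10.
Criminal history: 3 prior points → Category II (2-11).
Level 10 falls in the 7-10 band.
Grid: Level 7-10 × Category II = 24-35 months.

24-35 months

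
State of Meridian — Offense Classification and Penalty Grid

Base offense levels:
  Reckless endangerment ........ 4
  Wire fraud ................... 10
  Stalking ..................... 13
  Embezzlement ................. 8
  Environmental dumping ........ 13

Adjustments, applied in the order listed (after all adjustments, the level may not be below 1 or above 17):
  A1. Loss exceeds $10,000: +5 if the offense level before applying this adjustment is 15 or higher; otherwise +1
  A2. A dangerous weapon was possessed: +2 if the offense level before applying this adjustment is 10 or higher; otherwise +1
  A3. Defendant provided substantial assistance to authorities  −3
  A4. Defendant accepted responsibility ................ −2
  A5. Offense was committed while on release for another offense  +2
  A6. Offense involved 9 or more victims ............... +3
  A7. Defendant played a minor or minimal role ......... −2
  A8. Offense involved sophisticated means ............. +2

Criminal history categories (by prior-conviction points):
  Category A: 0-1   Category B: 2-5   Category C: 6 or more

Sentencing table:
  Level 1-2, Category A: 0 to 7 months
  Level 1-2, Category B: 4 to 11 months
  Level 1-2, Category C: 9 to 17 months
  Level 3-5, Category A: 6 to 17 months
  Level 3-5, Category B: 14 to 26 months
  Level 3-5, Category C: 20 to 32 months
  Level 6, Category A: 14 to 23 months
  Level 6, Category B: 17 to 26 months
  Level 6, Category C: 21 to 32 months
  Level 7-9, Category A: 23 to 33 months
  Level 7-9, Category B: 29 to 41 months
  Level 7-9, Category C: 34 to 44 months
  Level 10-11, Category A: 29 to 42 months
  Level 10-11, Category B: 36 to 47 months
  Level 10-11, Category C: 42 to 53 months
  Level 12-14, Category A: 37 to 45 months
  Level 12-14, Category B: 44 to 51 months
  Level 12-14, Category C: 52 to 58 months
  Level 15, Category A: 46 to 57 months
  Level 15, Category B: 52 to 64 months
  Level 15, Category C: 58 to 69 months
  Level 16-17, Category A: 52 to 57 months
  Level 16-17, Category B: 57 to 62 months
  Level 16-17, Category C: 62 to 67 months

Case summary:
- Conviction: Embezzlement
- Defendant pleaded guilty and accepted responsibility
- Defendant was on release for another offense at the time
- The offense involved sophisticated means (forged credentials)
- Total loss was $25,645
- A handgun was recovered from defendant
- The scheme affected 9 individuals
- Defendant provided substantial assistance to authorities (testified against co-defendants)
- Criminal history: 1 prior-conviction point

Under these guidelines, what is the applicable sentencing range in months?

Base offense level for embezzlement: 8.
A1 applies (level before this adjustment is 8 < 15, so +1): 8 + 1 = 9.
A2 applies (level before this adjustment is 9 < 10, so +1): 9 + 1 = 10.
A3 applies: 10 − 3 = 7.
A4 applies: 7 − 2 = 5.
A5 applies: 5 + 2 = 7.
A6 applies: 7 + 3 = 10.
A8 applies: 10 + 2 = 12.
Final offense level: 12.
Criminal history: 1 prior point → Category A (0-1).
Level 12 falls in the 12-14 band.
Grid: Level 12-14 × Category A = 37-45 months.

37-45 months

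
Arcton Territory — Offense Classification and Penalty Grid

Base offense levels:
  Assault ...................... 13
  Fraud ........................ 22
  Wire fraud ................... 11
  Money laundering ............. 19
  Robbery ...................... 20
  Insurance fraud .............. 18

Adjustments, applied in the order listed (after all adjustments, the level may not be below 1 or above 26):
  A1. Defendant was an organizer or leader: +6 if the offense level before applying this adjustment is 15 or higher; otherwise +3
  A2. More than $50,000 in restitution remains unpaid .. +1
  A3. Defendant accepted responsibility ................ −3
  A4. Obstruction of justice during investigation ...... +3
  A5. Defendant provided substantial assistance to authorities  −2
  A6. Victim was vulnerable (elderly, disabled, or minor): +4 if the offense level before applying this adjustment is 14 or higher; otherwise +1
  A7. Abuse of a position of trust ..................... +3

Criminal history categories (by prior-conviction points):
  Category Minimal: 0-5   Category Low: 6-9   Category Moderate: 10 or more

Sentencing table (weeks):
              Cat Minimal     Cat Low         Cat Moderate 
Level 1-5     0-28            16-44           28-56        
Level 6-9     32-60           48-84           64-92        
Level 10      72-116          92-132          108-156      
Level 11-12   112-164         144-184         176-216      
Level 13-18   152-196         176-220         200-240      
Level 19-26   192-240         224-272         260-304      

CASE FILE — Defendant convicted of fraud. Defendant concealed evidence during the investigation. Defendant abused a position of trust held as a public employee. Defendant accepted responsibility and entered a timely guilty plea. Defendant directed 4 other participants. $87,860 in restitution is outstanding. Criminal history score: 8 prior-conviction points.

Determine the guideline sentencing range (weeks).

224-272 weeks

Base offense level for fraud: 22.
A1 applies (level before this adjustment is 22 ≥ 15, so +6): 22 + 6 = 28.
A2 applies: 28 + 1 = 29.
A3 applies: 29 − 3 = 26.
A4 applies: 26 + 3 = 29.
A5 does not apply.
A6 does not apply.
A7 applies: 29 + 3 = 32.
Level 32 exceeds the maximum of 26; capped at 26.
Final offense level: 26.
Criminal history: 8 prior points → Category Low (6-9).
Level 26 falls in the 19-26 band.
Grid: Level 19-26 × Category Low = 224-272 weeks.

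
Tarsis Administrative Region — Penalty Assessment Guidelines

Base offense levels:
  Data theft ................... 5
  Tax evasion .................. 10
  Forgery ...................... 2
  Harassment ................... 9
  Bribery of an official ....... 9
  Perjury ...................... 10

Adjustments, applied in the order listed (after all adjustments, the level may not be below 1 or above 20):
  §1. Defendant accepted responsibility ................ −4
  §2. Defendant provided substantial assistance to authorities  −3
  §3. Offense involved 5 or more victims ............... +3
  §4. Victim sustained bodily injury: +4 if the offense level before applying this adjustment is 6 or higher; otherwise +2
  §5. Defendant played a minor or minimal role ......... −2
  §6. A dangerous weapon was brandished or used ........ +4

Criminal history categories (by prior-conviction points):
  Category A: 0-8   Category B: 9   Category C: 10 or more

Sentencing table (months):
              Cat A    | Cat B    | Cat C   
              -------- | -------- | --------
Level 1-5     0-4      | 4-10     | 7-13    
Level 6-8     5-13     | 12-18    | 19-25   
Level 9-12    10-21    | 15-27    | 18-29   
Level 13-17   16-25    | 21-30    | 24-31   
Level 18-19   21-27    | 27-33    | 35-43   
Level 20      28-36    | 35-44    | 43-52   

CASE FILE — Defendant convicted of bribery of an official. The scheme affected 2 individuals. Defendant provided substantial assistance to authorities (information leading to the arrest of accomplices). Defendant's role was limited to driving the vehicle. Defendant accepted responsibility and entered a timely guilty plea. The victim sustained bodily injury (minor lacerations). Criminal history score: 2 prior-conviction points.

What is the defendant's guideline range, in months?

Base offense level for bribery of an official: 9.
§1 applies: 9 − 4 = 5.
§2 applies: 5 − 3 = 2.
§3 does not apply.
§4 applies (level before this adjustment is 2 < 6, so +2): 2 + 2 = 4.
§5 applies: 4 − 2 = 2.
Final offense level: 2.
Criminal history: 2 prior points → Category A (0-8).
Level 2 falls in the 1-5 band.
Grid: Level 1-5 × Category A = 0-4 months.

0-4 months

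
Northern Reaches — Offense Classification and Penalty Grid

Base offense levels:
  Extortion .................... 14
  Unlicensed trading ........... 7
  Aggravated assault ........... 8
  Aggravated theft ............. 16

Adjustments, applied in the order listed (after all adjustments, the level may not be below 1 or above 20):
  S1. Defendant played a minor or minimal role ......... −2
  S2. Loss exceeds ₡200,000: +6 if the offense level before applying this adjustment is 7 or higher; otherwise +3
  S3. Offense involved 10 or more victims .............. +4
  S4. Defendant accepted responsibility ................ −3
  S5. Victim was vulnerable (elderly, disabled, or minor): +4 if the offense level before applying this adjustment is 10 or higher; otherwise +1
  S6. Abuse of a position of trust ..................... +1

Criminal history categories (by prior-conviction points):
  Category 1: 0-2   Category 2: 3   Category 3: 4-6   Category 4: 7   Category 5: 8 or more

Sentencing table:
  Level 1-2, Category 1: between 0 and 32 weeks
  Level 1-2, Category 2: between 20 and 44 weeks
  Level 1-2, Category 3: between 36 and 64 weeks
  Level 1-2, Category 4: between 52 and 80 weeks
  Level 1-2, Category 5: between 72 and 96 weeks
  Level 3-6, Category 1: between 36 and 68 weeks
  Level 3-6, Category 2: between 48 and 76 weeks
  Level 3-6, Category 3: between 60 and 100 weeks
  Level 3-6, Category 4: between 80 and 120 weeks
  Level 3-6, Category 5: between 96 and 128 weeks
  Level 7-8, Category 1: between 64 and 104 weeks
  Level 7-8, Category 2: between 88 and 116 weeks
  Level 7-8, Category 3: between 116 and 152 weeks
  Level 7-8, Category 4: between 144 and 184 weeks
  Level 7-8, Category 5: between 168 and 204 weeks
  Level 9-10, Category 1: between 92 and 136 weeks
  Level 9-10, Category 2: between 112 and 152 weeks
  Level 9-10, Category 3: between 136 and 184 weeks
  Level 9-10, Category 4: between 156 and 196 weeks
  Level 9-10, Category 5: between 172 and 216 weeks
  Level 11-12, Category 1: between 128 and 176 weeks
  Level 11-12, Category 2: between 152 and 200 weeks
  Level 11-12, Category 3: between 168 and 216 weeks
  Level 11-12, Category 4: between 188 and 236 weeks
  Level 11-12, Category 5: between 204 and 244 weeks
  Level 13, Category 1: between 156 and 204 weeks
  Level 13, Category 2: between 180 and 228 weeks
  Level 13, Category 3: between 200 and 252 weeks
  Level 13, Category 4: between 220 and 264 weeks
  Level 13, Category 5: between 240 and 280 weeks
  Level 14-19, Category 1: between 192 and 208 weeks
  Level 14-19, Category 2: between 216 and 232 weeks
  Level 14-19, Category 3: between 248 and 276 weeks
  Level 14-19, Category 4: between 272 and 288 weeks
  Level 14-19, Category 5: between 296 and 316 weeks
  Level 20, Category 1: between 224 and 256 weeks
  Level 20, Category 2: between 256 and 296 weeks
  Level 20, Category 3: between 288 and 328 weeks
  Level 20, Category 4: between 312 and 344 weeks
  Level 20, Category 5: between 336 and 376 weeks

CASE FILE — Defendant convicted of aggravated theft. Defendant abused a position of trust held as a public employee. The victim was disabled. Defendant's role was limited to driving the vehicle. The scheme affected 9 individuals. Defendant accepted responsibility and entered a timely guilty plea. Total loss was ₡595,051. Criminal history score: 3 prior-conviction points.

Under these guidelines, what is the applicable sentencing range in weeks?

256-296 weeks

Base offense level for aggravated theft: 16.
S1 applies: 16 − 2 = 14.
S2 applies (level before this adjustment is 14 ≥ 7, so +6): 14 + 6 = 20.
S3 does not apply.
S4 applies: 20 − 3 = 17.
S5 applies (level before this adjustment is 17 ≥ 10, so +4): 17 + 4 = 21.
S6 applies: 21 + 1 = 22.
Level 22 exceeds the maximum of 20; capped at 20.
Final offense level: 20.
Criminal history: 3 prior points → Category 2 (3).
Level 20 falls in the 20 band.
Grid: Level 20 × Category 2 = 256-296 weeks.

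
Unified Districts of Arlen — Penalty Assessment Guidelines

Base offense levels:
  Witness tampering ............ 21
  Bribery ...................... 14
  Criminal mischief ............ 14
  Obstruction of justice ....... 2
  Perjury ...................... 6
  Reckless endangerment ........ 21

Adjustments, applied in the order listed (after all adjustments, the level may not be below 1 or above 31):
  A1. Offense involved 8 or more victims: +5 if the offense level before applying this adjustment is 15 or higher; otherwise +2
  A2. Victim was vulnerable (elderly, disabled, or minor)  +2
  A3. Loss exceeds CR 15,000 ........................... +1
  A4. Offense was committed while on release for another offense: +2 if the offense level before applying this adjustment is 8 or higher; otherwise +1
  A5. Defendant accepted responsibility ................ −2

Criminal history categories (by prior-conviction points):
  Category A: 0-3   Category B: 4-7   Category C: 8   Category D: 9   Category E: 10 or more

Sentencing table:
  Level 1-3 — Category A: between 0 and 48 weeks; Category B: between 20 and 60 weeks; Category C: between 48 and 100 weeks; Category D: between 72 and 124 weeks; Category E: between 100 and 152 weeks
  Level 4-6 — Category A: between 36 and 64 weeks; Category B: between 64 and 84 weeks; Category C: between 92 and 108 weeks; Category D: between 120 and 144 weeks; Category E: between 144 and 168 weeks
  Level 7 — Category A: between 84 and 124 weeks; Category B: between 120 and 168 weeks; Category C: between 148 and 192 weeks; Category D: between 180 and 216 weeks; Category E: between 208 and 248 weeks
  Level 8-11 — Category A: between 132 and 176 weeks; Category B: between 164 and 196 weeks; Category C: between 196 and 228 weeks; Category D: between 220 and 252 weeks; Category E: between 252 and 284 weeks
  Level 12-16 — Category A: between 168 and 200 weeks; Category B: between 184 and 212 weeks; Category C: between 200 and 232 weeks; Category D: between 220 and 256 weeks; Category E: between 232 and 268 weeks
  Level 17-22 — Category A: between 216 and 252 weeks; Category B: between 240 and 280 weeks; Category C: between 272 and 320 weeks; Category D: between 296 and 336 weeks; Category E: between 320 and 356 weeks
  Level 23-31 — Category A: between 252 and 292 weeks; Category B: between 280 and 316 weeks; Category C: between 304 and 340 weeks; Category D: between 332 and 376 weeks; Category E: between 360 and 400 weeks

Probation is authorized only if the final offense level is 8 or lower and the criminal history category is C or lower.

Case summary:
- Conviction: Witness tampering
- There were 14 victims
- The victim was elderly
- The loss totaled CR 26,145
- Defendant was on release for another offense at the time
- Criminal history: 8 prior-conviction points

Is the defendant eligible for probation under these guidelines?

Base offense level for witness tampering: 21.
A1 applies (level before this adjustment is 21 ≥ 15, so +5): 21 + 5 = 26.
A2 applies: 26 + 2 = 28.
A3 applies: 28 + 1 = 29.
A4 applies (level before this adjustment is 29 ≥ 8, so +2): 29 + 2 = 31.
A5 does not apply.
Final offense level: 31.
Criminal history: 8 prior points → Category C (8).
Level 31 falls in the 23-31 band.
Grid: Level 23-31 × Category C = 304-340 weeks.
Probation check: level 31 > 8 and category C ≤ C → not eligible.

No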